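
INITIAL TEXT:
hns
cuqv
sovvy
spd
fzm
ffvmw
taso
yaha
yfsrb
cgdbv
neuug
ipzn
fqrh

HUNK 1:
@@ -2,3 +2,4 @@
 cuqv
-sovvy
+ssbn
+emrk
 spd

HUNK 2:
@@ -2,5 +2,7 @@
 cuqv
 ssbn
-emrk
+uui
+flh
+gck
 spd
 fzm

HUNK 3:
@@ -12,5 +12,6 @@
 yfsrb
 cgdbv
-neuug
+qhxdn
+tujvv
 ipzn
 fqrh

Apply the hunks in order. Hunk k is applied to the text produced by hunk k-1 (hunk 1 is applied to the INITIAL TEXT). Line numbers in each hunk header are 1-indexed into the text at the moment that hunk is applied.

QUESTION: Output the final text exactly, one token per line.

Answer: hns
cuqv
ssbn
uui
flh
gck
spd
fzm
ffvmw
taso
yaha
yfsrb
cgdbv
qhxdn
tujvv
ipzn
fqrh

Derivation:
Hunk 1: at line 2 remove [sovvy] add [ssbn,emrk] -> 14 lines: hns cuqv ssbn emrk spd fzm ffvmw taso yaha yfsrb cgdbv neuug ipzn fqrh
Hunk 2: at line 2 remove [emrk] add [uui,flh,gck] -> 16 lines: hns cuqv ssbn uui flh gck spd fzm ffvmw taso yaha yfsrb cgdbv neuug ipzn fqrh
Hunk 3: at line 12 remove [neuug] add [qhxdn,tujvv] -> 17 lines: hns cuqv ssbn uui flh gck spd fzm ffvmw taso yaha yfsrb cgdbv qhxdn tujvv ipzn fqrh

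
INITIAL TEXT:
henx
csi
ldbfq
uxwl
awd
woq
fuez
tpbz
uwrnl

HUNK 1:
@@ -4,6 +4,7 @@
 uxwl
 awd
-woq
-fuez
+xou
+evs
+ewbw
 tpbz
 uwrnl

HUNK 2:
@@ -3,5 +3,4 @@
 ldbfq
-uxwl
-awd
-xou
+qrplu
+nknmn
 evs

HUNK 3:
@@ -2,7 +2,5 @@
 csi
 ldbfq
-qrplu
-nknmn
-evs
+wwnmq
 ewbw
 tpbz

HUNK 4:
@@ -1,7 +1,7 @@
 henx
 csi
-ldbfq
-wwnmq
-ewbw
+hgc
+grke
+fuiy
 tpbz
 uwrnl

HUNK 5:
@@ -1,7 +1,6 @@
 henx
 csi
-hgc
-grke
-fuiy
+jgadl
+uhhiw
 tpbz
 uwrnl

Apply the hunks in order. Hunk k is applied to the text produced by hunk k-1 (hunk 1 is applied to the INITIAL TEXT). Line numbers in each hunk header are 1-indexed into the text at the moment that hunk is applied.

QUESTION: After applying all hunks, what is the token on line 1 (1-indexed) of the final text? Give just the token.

Hunk 1: at line 4 remove [woq,fuez] add [xou,evs,ewbw] -> 10 lines: henx csi ldbfq uxwl awd xou evs ewbw tpbz uwrnl
Hunk 2: at line 3 remove [uxwl,awd,xou] add [qrplu,nknmn] -> 9 lines: henx csi ldbfq qrplu nknmn evs ewbw tpbz uwrnl
Hunk 3: at line 2 remove [qrplu,nknmn,evs] add [wwnmq] -> 7 lines: henx csi ldbfq wwnmq ewbw tpbz uwrnl
Hunk 4: at line 1 remove [ldbfq,wwnmq,ewbw] add [hgc,grke,fuiy] -> 7 lines: henx csi hgc grke fuiy tpbz uwrnl
Hunk 5: at line 1 remove [hgc,grke,fuiy] add [jgadl,uhhiw] -> 6 lines: henx csi jgadl uhhiw tpbz uwrnl
Final line 1: henx

Answer: henx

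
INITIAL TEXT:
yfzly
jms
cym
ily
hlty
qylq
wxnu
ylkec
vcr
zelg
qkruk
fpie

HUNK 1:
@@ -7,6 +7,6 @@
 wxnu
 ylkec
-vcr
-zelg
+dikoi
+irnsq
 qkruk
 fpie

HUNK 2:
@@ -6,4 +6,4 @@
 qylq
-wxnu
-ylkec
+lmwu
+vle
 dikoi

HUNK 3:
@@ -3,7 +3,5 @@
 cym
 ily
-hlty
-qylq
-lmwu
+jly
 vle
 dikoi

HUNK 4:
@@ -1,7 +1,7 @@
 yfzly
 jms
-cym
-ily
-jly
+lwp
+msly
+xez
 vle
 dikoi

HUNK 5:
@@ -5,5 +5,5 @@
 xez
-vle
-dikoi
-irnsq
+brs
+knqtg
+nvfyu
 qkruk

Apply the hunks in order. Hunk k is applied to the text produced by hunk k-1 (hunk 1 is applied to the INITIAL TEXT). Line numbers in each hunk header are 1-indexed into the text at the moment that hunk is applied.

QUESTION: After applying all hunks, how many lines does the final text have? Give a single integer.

Answer: 10

Derivation:
Hunk 1: at line 7 remove [vcr,zelg] add [dikoi,irnsq] -> 12 lines: yfzly jms cym ily hlty qylq wxnu ylkec dikoi irnsq qkruk fpie
Hunk 2: at line 6 remove [wxnu,ylkec] add [lmwu,vle] -> 12 lines: yfzly jms cym ily hlty qylq lmwu vle dikoi irnsq qkruk fpie
Hunk 3: at line 3 remove [hlty,qylq,lmwu] add [jly] -> 10 lines: yfzly jms cym ily jly vle dikoi irnsq qkruk fpie
Hunk 4: at line 1 remove [cym,ily,jly] add [lwp,msly,xez] -> 10 lines: yfzly jms lwp msly xez vle dikoi irnsq qkruk fpie
Hunk 5: at line 5 remove [vle,dikoi,irnsq] add [brs,knqtg,nvfyu] -> 10 lines: yfzly jms lwp msly xez brs knqtg nvfyu qkruk fpie
Final line count: 10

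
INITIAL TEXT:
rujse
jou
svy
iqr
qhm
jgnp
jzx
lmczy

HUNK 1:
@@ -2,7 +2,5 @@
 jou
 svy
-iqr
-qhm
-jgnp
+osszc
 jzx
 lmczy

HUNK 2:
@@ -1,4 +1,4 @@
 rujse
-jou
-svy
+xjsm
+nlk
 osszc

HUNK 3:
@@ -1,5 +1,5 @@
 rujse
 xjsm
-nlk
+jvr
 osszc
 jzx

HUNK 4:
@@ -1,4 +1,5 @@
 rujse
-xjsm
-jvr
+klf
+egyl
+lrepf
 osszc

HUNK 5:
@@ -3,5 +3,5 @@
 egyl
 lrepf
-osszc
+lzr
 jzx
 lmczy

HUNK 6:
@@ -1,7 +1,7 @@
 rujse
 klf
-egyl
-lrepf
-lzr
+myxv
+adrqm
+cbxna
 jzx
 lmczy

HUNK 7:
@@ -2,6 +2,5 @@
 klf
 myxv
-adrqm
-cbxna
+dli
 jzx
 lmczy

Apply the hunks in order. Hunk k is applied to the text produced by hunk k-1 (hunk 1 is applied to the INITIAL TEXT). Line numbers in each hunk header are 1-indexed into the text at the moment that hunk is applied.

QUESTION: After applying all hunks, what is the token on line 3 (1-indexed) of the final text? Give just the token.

Answer: myxv

Derivation:
Hunk 1: at line 2 remove [iqr,qhm,jgnp] add [osszc] -> 6 lines: rujse jou svy osszc jzx lmczy
Hunk 2: at line 1 remove [jou,svy] add [xjsm,nlk] -> 6 lines: rujse xjsm nlk osszc jzx lmczy
Hunk 3: at line 1 remove [nlk] add [jvr] -> 6 lines: rujse xjsm jvr osszc jzx lmczy
Hunk 4: at line 1 remove [xjsm,jvr] add [klf,egyl,lrepf] -> 7 lines: rujse klf egyl lrepf osszc jzx lmczy
Hunk 5: at line 3 remove [osszc] add [lzr] -> 7 lines: rujse klf egyl lrepf lzr jzx lmczy
Hunk 6: at line 1 remove [egyl,lrepf,lzr] add [myxv,adrqm,cbxna] -> 7 lines: rujse klf myxv adrqm cbxna jzx lmczy
Hunk 7: at line 2 remove [adrqm,cbxna] add [dli] -> 6 lines: rujse klf myxv dli jzx lmczy
Final line 3: myxv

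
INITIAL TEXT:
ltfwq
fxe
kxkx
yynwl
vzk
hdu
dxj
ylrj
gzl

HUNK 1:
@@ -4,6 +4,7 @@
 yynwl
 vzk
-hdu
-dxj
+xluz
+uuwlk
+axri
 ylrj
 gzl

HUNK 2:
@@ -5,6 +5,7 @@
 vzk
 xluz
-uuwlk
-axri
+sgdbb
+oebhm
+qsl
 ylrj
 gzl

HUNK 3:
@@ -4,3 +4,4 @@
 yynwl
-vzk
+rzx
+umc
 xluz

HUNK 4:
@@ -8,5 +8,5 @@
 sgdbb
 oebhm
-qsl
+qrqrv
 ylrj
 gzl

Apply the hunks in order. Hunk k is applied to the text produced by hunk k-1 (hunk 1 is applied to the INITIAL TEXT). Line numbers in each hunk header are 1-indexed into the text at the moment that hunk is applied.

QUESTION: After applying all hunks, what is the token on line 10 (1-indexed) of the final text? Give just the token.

Hunk 1: at line 4 remove [hdu,dxj] add [xluz,uuwlk,axri] -> 10 lines: ltfwq fxe kxkx yynwl vzk xluz uuwlk axri ylrj gzl
Hunk 2: at line 5 remove [uuwlk,axri] add [sgdbb,oebhm,qsl] -> 11 lines: ltfwq fxe kxkx yynwl vzk xluz sgdbb oebhm qsl ylrj gzl
Hunk 3: at line 4 remove [vzk] add [rzx,umc] -> 12 lines: ltfwq fxe kxkx yynwl rzx umc xluz sgdbb oebhm qsl ylrj gzl
Hunk 4: at line 8 remove [qsl] add [qrqrv] -> 12 lines: ltfwq fxe kxkx yynwl rzx umc xluz sgdbb oebhm qrqrv ylrj gzl
Final line 10: qrqrv

Answer: qrqrv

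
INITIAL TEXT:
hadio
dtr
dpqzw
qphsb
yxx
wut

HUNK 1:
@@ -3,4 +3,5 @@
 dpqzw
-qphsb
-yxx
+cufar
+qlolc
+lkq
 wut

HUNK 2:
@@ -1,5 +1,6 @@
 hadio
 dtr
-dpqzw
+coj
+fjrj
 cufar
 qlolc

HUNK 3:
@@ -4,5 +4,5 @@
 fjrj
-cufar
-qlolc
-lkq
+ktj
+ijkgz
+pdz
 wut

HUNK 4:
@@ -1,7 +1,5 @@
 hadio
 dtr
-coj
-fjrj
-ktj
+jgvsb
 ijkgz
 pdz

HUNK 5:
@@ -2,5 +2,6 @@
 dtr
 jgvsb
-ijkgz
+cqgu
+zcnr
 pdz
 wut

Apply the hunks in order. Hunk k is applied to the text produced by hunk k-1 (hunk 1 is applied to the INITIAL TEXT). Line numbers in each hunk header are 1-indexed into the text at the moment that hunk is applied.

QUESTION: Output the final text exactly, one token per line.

Hunk 1: at line 3 remove [qphsb,yxx] add [cufar,qlolc,lkq] -> 7 lines: hadio dtr dpqzw cufar qlolc lkq wut
Hunk 2: at line 1 remove [dpqzw] add [coj,fjrj] -> 8 lines: hadio dtr coj fjrj cufar qlolc lkq wut
Hunk 3: at line 4 remove [cufar,qlolc,lkq] add [ktj,ijkgz,pdz] -> 8 lines: hadio dtr coj fjrj ktj ijkgz pdz wut
Hunk 4: at line 1 remove [coj,fjrj,ktj] add [jgvsb] -> 6 lines: hadio dtr jgvsb ijkgz pdz wut
Hunk 5: at line 2 remove [ijkgz] add [cqgu,zcnr] -> 7 lines: hadio dtr jgvsb cqgu zcnr pdz wut

Answer: hadio
dtr
jgvsb
cqgu
zcnr
pdz
wut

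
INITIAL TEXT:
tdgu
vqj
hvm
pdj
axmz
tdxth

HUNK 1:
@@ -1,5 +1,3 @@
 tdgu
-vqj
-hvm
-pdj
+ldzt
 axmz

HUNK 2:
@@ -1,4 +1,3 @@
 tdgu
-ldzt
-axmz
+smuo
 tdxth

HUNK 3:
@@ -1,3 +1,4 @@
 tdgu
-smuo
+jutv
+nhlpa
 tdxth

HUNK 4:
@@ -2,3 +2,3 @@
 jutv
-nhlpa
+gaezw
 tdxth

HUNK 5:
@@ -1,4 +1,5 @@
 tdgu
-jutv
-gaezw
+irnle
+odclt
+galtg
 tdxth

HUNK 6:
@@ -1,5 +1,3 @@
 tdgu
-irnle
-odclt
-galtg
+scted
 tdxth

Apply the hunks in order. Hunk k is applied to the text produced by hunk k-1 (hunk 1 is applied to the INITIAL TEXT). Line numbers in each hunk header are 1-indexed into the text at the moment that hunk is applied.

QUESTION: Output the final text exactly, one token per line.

Answer: tdgu
scted
tdxth

Derivation:
Hunk 1: at line 1 remove [vqj,hvm,pdj] add [ldzt] -> 4 lines: tdgu ldzt axmz tdxth
Hunk 2: at line 1 remove [ldzt,axmz] add [smuo] -> 3 lines: tdgu smuo tdxth
Hunk 3: at line 1 remove [smuo] add [jutv,nhlpa] -> 4 lines: tdgu jutv nhlpa tdxth
Hunk 4: at line 2 remove [nhlpa] add [gaezw] -> 4 lines: tdgu jutv gaezw tdxth
Hunk 5: at line 1 remove [jutv,gaezw] add [irnle,odclt,galtg] -> 5 lines: tdgu irnle odclt galtg tdxth
Hunk 6: at line 1 remove [irnle,odclt,galtg] add [scted] -> 3 lines: tdgu scted tdxth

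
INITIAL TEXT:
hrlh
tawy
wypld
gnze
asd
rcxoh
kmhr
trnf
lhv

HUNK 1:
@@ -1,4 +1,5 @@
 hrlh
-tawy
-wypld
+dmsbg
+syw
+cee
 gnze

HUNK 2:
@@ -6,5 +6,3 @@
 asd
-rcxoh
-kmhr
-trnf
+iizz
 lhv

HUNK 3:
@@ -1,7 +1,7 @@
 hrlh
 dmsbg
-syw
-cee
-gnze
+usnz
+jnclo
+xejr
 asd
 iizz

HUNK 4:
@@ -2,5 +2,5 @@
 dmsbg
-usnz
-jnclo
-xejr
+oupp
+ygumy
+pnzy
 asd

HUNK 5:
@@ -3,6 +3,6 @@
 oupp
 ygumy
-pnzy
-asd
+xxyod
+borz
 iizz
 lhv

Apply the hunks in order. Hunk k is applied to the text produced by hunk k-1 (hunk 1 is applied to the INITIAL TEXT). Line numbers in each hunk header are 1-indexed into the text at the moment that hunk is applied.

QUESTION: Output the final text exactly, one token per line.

Hunk 1: at line 1 remove [tawy,wypld] add [dmsbg,syw,cee] -> 10 lines: hrlh dmsbg syw cee gnze asd rcxoh kmhr trnf lhv
Hunk 2: at line 6 remove [rcxoh,kmhr,trnf] add [iizz] -> 8 lines: hrlh dmsbg syw cee gnze asd iizz lhv
Hunk 3: at line 1 remove [syw,cee,gnze] add [usnz,jnclo,xejr] -> 8 lines: hrlh dmsbg usnz jnclo xejr asd iizz lhv
Hunk 4: at line 2 remove [usnz,jnclo,xejr] add [oupp,ygumy,pnzy] -> 8 lines: hrlh dmsbg oupp ygumy pnzy asd iizz lhv
Hunk 5: at line 3 remove [pnzy,asd] add [xxyod,borz] -> 8 lines: hrlh dmsbg oupp ygumy xxyod borz iizz lhv

Answer: hrlh
dmsbg
oupp
ygumy
xxyod
borz
iizz
lhv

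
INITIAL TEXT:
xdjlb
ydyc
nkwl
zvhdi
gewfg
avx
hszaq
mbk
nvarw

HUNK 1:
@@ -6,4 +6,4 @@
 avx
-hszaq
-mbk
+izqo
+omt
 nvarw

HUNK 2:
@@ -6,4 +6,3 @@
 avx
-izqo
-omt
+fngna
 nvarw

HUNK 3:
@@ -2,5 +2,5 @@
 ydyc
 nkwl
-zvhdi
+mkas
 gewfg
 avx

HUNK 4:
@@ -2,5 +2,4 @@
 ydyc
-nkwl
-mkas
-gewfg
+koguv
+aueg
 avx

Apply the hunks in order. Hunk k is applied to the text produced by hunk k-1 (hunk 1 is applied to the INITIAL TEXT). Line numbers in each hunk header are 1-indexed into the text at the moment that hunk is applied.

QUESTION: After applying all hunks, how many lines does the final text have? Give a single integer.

Answer: 7

Derivation:
Hunk 1: at line 6 remove [hszaq,mbk] add [izqo,omt] -> 9 lines: xdjlb ydyc nkwl zvhdi gewfg avx izqo omt nvarw
Hunk 2: at line 6 remove [izqo,omt] add [fngna] -> 8 lines: xdjlb ydyc nkwl zvhdi gewfg avx fngna nvarw
Hunk 3: at line 2 remove [zvhdi] add [mkas] -> 8 lines: xdjlb ydyc nkwl mkas gewfg avx fngna nvarw
Hunk 4: at line 2 remove [nkwl,mkas,gewfg] add [koguv,aueg] -> 7 lines: xdjlb ydyc koguv aueg avx fngna nvarw
Final line count: 7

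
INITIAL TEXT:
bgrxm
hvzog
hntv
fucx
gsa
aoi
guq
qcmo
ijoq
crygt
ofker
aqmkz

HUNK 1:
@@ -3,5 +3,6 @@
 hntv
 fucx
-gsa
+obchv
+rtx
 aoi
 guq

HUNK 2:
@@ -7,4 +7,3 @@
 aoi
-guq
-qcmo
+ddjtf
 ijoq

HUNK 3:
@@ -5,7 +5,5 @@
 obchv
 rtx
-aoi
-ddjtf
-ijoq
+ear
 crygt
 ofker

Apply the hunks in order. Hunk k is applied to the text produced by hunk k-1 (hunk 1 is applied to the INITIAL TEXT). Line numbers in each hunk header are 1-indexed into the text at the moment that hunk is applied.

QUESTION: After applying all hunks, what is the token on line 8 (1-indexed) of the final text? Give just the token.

Answer: crygt

Derivation:
Hunk 1: at line 3 remove [gsa] add [obchv,rtx] -> 13 lines: bgrxm hvzog hntv fucx obchv rtx aoi guq qcmo ijoq crygt ofker aqmkz
Hunk 2: at line 7 remove [guq,qcmo] add [ddjtf] -> 12 lines: bgrxm hvzog hntv fucx obchv rtx aoi ddjtf ijoq crygt ofker aqmkz
Hunk 3: at line 5 remove [aoi,ddjtf,ijoq] add [ear] -> 10 lines: bgrxm hvzog hntv fucx obchv rtx ear crygt ofker aqmkz
Final line 8: crygt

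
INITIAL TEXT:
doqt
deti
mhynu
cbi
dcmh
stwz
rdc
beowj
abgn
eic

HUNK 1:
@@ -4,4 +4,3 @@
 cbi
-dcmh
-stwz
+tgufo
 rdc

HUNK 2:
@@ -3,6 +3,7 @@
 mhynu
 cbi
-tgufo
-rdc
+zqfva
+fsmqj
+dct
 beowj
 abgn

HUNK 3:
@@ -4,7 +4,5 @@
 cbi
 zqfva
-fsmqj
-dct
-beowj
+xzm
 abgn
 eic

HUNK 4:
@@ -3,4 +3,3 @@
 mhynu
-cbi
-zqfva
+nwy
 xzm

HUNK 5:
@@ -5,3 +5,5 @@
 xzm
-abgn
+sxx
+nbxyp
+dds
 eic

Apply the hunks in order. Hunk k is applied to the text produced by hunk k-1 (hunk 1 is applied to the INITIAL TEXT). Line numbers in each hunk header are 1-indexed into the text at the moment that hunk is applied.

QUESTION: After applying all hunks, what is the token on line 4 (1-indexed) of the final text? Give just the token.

Hunk 1: at line 4 remove [dcmh,stwz] add [tgufo] -> 9 lines: doqt deti mhynu cbi tgufo rdc beowj abgn eic
Hunk 2: at line 3 remove [tgufo,rdc] add [zqfva,fsmqj,dct] -> 10 lines: doqt deti mhynu cbi zqfva fsmqj dct beowj abgn eic
Hunk 3: at line 4 remove [fsmqj,dct,beowj] add [xzm] -> 8 lines: doqt deti mhynu cbi zqfva xzm abgn eic
Hunk 4: at line 3 remove [cbi,zqfva] add [nwy] -> 7 lines: doqt deti mhynu nwy xzm abgn eic
Hunk 5: at line 5 remove [abgn] add [sxx,nbxyp,dds] -> 9 lines: doqt deti mhynu nwy xzm sxx nbxyp dds eic
Final line 4: nwy

Answer: nwy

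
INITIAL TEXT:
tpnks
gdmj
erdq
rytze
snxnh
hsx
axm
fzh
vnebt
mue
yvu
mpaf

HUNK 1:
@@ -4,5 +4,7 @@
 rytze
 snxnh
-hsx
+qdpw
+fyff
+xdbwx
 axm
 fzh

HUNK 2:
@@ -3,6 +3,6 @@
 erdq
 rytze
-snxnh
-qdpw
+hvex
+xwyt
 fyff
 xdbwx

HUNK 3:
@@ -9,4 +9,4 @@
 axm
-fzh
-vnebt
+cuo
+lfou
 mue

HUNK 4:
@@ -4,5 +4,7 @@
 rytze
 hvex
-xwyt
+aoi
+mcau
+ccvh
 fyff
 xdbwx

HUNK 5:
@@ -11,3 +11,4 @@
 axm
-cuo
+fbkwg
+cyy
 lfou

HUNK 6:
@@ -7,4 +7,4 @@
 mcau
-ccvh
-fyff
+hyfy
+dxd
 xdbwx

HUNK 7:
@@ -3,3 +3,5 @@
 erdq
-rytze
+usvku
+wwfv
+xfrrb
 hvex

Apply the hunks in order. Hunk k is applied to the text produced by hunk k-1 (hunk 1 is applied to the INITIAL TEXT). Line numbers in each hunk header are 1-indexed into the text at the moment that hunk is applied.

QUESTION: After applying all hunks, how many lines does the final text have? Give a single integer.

Hunk 1: at line 4 remove [hsx] add [qdpw,fyff,xdbwx] -> 14 lines: tpnks gdmj erdq rytze snxnh qdpw fyff xdbwx axm fzh vnebt mue yvu mpaf
Hunk 2: at line 3 remove [snxnh,qdpw] add [hvex,xwyt] -> 14 lines: tpnks gdmj erdq rytze hvex xwyt fyff xdbwx axm fzh vnebt mue yvu mpaf
Hunk 3: at line 9 remove [fzh,vnebt] add [cuo,lfou] -> 14 lines: tpnks gdmj erdq rytze hvex xwyt fyff xdbwx axm cuo lfou mue yvu mpaf
Hunk 4: at line 4 remove [xwyt] add [aoi,mcau,ccvh] -> 16 lines: tpnks gdmj erdq rytze hvex aoi mcau ccvh fyff xdbwx axm cuo lfou mue yvu mpaf
Hunk 5: at line 11 remove [cuo] add [fbkwg,cyy] -> 17 lines: tpnks gdmj erdq rytze hvex aoi mcau ccvh fyff xdbwx axm fbkwg cyy lfou mue yvu mpaf
Hunk 6: at line 7 remove [ccvh,fyff] add [hyfy,dxd] -> 17 lines: tpnks gdmj erdq rytze hvex aoi mcau hyfy dxd xdbwx axm fbkwg cyy lfou mue yvu mpaf
Hunk 7: at line 3 remove [rytze] add [usvku,wwfv,xfrrb] -> 19 lines: tpnks gdmj erdq usvku wwfv xfrrb hvex aoi mcau hyfy dxd xdbwx axm fbkwg cyy lfou mue yvu mpaf
Final line count: 19

Answer: 19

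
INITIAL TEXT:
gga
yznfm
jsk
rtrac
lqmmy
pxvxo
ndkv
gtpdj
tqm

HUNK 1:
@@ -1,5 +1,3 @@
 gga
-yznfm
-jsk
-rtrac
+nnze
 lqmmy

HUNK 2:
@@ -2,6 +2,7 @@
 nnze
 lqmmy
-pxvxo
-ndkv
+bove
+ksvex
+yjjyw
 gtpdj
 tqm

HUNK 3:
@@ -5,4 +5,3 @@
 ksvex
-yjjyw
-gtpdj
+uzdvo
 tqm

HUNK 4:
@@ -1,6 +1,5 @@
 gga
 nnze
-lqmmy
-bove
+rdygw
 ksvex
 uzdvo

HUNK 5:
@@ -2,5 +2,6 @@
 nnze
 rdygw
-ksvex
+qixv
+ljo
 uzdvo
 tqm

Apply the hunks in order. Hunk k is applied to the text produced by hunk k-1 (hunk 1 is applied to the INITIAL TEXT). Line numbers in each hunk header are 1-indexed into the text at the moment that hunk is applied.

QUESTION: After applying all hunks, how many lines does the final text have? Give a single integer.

Hunk 1: at line 1 remove [yznfm,jsk,rtrac] add [nnze] -> 7 lines: gga nnze lqmmy pxvxo ndkv gtpdj tqm
Hunk 2: at line 2 remove [pxvxo,ndkv] add [bove,ksvex,yjjyw] -> 8 lines: gga nnze lqmmy bove ksvex yjjyw gtpdj tqm
Hunk 3: at line 5 remove [yjjyw,gtpdj] add [uzdvo] -> 7 lines: gga nnze lqmmy bove ksvex uzdvo tqm
Hunk 4: at line 1 remove [lqmmy,bove] add [rdygw] -> 6 lines: gga nnze rdygw ksvex uzdvo tqm
Hunk 5: at line 2 remove [ksvex] add [qixv,ljo] -> 7 lines: gga nnze rdygw qixv ljo uzdvo tqm
Final line count: 7

Answer: 7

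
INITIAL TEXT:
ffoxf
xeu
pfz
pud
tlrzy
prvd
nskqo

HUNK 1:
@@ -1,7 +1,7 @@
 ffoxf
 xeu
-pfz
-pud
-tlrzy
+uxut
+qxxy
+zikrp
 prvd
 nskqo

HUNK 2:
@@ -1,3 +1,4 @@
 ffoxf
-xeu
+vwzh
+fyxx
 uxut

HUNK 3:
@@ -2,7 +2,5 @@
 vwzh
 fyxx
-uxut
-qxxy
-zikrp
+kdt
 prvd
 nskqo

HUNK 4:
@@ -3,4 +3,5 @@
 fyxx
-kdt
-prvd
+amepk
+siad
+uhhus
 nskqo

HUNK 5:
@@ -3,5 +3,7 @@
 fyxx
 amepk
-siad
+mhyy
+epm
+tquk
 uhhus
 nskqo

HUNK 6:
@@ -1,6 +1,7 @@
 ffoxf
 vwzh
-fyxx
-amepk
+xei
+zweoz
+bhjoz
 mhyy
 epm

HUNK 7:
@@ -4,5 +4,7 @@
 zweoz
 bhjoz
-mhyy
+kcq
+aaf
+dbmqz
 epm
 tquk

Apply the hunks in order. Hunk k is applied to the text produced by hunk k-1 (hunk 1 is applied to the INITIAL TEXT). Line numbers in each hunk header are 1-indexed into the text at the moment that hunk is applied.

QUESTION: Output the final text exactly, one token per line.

Answer: ffoxf
vwzh
xei
zweoz
bhjoz
kcq
aaf
dbmqz
epm
tquk
uhhus
nskqo

Derivation:
Hunk 1: at line 1 remove [pfz,pud,tlrzy] add [uxut,qxxy,zikrp] -> 7 lines: ffoxf xeu uxut qxxy zikrp prvd nskqo
Hunk 2: at line 1 remove [xeu] add [vwzh,fyxx] -> 8 lines: ffoxf vwzh fyxx uxut qxxy zikrp prvd nskqo
Hunk 3: at line 2 remove [uxut,qxxy,zikrp] add [kdt] -> 6 lines: ffoxf vwzh fyxx kdt prvd nskqo
Hunk 4: at line 3 remove [kdt,prvd] add [amepk,siad,uhhus] -> 7 lines: ffoxf vwzh fyxx amepk siad uhhus nskqo
Hunk 5: at line 3 remove [siad] add [mhyy,epm,tquk] -> 9 lines: ffoxf vwzh fyxx amepk mhyy epm tquk uhhus nskqo
Hunk 6: at line 1 remove [fyxx,amepk] add [xei,zweoz,bhjoz] -> 10 lines: ffoxf vwzh xei zweoz bhjoz mhyy epm tquk uhhus nskqo
Hunk 7: at line 4 remove [mhyy] add [kcq,aaf,dbmqz] -> 12 lines: ffoxf vwzh xei zweoz bhjoz kcq aaf dbmqz epm tquk uhhus nskqo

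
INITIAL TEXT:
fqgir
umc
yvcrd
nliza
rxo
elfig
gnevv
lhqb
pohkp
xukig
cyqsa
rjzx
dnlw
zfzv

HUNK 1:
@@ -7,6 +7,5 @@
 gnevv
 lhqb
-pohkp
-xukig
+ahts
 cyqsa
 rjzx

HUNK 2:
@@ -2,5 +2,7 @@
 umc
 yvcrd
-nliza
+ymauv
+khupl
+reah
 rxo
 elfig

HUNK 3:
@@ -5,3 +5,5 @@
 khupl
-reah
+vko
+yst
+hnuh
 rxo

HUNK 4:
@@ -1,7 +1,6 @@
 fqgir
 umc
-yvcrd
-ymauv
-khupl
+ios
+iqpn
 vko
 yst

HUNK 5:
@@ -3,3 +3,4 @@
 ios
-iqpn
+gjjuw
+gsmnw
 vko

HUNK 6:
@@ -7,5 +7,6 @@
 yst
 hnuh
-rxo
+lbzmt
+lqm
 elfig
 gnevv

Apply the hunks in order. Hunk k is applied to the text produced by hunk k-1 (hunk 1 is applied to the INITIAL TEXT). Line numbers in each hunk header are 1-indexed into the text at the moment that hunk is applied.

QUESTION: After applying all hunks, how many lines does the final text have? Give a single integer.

Hunk 1: at line 7 remove [pohkp,xukig] add [ahts] -> 13 lines: fqgir umc yvcrd nliza rxo elfig gnevv lhqb ahts cyqsa rjzx dnlw zfzv
Hunk 2: at line 2 remove [nliza] add [ymauv,khupl,reah] -> 15 lines: fqgir umc yvcrd ymauv khupl reah rxo elfig gnevv lhqb ahts cyqsa rjzx dnlw zfzv
Hunk 3: at line 5 remove [reah] add [vko,yst,hnuh] -> 17 lines: fqgir umc yvcrd ymauv khupl vko yst hnuh rxo elfig gnevv lhqb ahts cyqsa rjzx dnlw zfzv
Hunk 4: at line 1 remove [yvcrd,ymauv,khupl] add [ios,iqpn] -> 16 lines: fqgir umc ios iqpn vko yst hnuh rxo elfig gnevv lhqb ahts cyqsa rjzx dnlw zfzv
Hunk 5: at line 3 remove [iqpn] add [gjjuw,gsmnw] -> 17 lines: fqgir umc ios gjjuw gsmnw vko yst hnuh rxo elfig gnevv lhqb ahts cyqsa rjzx dnlw zfzv
Hunk 6: at line 7 remove [rxo] add [lbzmt,lqm] -> 18 lines: fqgir umc ios gjjuw gsmnw vko yst hnuh lbzmt lqm elfig gnevv lhqb ahts cyqsa rjzx dnlw zfzv
Final line count: 18

Answer: 18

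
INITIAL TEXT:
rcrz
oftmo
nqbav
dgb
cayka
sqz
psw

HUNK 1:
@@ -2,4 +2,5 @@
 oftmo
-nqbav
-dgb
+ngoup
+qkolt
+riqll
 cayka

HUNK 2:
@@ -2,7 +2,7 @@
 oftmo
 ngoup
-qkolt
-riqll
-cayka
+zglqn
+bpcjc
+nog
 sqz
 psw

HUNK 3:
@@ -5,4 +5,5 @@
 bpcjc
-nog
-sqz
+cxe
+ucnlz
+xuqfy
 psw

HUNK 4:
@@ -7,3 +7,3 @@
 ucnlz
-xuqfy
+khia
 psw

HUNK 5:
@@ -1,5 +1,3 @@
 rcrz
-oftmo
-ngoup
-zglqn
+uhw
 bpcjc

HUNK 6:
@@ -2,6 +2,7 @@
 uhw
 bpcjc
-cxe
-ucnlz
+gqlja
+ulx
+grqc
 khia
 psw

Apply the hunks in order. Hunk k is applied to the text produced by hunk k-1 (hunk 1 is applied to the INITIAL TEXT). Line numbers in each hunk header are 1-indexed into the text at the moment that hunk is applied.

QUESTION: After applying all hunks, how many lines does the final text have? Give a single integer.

Hunk 1: at line 2 remove [nqbav,dgb] add [ngoup,qkolt,riqll] -> 8 lines: rcrz oftmo ngoup qkolt riqll cayka sqz psw
Hunk 2: at line 2 remove [qkolt,riqll,cayka] add [zglqn,bpcjc,nog] -> 8 lines: rcrz oftmo ngoup zglqn bpcjc nog sqz psw
Hunk 3: at line 5 remove [nog,sqz] add [cxe,ucnlz,xuqfy] -> 9 lines: rcrz oftmo ngoup zglqn bpcjc cxe ucnlz xuqfy psw
Hunk 4: at line 7 remove [xuqfy] add [khia] -> 9 lines: rcrz oftmo ngoup zglqn bpcjc cxe ucnlz khia psw
Hunk 5: at line 1 remove [oftmo,ngoup,zglqn] add [uhw] -> 7 lines: rcrz uhw bpcjc cxe ucnlz khia psw
Hunk 6: at line 2 remove [cxe,ucnlz] add [gqlja,ulx,grqc] -> 8 lines: rcrz uhw bpcjc gqlja ulx grqc khia psw
Final line count: 8

Answer: 8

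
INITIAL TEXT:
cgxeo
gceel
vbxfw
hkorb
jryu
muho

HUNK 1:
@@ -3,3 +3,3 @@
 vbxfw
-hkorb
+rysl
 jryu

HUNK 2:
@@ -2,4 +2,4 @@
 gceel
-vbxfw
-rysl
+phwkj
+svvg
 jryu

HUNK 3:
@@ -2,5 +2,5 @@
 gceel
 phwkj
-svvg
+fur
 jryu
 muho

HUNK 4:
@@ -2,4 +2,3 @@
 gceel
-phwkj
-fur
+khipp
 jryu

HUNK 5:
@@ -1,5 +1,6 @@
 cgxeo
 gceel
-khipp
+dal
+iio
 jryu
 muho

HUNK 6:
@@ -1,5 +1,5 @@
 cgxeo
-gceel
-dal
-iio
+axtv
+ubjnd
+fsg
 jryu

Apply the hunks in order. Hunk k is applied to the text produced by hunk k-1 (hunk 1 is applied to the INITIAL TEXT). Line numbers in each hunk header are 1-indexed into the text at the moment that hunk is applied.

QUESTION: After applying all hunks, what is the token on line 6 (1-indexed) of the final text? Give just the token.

Answer: muho

Derivation:
Hunk 1: at line 3 remove [hkorb] add [rysl] -> 6 lines: cgxeo gceel vbxfw rysl jryu muho
Hunk 2: at line 2 remove [vbxfw,rysl] add [phwkj,svvg] -> 6 lines: cgxeo gceel phwkj svvg jryu muho
Hunk 3: at line 2 remove [svvg] add [fur] -> 6 lines: cgxeo gceel phwkj fur jryu muho
Hunk 4: at line 2 remove [phwkj,fur] add [khipp] -> 5 lines: cgxeo gceel khipp jryu muho
Hunk 5: at line 1 remove [khipp] add [dal,iio] -> 6 lines: cgxeo gceel dal iio jryu muho
Hunk 6: at line 1 remove [gceel,dal,iio] add [axtv,ubjnd,fsg] -> 6 lines: cgxeo axtv ubjnd fsg jryu muho
Final line 6: muho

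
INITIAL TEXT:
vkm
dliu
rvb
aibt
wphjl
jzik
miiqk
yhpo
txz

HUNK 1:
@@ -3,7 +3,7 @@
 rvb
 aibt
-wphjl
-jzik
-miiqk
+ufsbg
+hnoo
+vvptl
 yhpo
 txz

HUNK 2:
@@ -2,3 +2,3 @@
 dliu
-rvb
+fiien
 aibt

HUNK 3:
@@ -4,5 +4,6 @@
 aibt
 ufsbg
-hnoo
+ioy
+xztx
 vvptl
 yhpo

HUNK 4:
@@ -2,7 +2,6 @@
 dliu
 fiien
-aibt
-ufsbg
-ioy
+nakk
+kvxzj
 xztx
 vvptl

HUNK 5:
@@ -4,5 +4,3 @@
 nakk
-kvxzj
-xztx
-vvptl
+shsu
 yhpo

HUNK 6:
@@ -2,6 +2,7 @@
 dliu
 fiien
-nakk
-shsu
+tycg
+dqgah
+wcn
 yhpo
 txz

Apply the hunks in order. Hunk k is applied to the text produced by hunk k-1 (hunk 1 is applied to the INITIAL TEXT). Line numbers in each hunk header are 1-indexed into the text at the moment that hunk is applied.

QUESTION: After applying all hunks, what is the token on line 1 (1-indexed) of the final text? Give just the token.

Answer: vkm

Derivation:
Hunk 1: at line 3 remove [wphjl,jzik,miiqk] add [ufsbg,hnoo,vvptl] -> 9 lines: vkm dliu rvb aibt ufsbg hnoo vvptl yhpo txz
Hunk 2: at line 2 remove [rvb] add [fiien] -> 9 lines: vkm dliu fiien aibt ufsbg hnoo vvptl yhpo txz
Hunk 3: at line 4 remove [hnoo] add [ioy,xztx] -> 10 lines: vkm dliu fiien aibt ufsbg ioy xztx vvptl yhpo txz
Hunk 4: at line 2 remove [aibt,ufsbg,ioy] add [nakk,kvxzj] -> 9 lines: vkm dliu fiien nakk kvxzj xztx vvptl yhpo txz
Hunk 5: at line 4 remove [kvxzj,xztx,vvptl] add [shsu] -> 7 lines: vkm dliu fiien nakk shsu yhpo txz
Hunk 6: at line 2 remove [nakk,shsu] add [tycg,dqgah,wcn] -> 8 lines: vkm dliu fiien tycg dqgah wcn yhpo txz
Final line 1: vkm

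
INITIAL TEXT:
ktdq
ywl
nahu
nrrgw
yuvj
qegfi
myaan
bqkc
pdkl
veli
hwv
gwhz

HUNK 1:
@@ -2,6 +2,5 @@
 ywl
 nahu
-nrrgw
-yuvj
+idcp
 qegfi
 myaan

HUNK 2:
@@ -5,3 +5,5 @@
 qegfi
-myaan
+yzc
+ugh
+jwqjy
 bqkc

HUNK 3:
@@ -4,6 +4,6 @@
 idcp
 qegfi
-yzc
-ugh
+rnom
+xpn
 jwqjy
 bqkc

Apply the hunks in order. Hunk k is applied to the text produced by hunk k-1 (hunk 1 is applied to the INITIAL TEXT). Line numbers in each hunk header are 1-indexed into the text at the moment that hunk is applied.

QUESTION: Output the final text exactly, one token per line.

Hunk 1: at line 2 remove [nrrgw,yuvj] add [idcp] -> 11 lines: ktdq ywl nahu idcp qegfi myaan bqkc pdkl veli hwv gwhz
Hunk 2: at line 5 remove [myaan] add [yzc,ugh,jwqjy] -> 13 lines: ktdq ywl nahu idcp qegfi yzc ugh jwqjy bqkc pdkl veli hwv gwhz
Hunk 3: at line 4 remove [yzc,ugh] add [rnom,xpn] -> 13 lines: ktdq ywl nahu idcp qegfi rnom xpn jwqjy bqkc pdkl veli hwv gwhz

Answer: ktdq
ywl
nahu
idcp
qegfi
rnom
xpn
jwqjy
bqkc
pdkl
veli
hwv
gwhz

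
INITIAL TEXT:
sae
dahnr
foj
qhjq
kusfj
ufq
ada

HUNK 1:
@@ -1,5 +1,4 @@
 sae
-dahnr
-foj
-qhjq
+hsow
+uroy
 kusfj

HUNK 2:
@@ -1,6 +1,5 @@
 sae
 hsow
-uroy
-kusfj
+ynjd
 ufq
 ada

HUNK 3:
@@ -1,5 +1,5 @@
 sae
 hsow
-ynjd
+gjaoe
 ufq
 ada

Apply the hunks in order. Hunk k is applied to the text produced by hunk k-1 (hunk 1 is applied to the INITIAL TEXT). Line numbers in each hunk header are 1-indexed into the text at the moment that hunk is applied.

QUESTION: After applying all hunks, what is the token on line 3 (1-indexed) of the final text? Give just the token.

Hunk 1: at line 1 remove [dahnr,foj,qhjq] add [hsow,uroy] -> 6 lines: sae hsow uroy kusfj ufq ada
Hunk 2: at line 1 remove [uroy,kusfj] add [ynjd] -> 5 lines: sae hsow ynjd ufq ada
Hunk 3: at line 1 remove [ynjd] add [gjaoe] -> 5 lines: sae hsow gjaoe ufq ada
Final line 3: gjaoe

Answer: gjaoe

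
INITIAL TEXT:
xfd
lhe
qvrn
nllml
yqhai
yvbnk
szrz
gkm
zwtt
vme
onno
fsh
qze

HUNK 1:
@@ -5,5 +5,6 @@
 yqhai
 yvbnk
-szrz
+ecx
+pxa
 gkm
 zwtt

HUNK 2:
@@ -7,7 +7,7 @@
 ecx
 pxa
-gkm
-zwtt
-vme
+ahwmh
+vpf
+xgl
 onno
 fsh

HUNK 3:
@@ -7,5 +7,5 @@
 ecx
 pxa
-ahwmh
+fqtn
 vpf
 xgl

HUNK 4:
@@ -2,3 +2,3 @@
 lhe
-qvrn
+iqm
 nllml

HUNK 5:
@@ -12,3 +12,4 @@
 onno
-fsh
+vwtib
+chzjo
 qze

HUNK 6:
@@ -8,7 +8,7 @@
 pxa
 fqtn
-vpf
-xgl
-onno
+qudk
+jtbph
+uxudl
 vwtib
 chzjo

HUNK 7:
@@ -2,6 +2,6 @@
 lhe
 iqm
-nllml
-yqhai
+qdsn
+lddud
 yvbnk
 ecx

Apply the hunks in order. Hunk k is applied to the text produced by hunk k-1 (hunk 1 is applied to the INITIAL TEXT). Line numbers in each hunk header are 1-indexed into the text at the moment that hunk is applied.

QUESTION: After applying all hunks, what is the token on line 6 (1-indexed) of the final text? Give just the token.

Hunk 1: at line 5 remove [szrz] add [ecx,pxa] -> 14 lines: xfd lhe qvrn nllml yqhai yvbnk ecx pxa gkm zwtt vme onno fsh qze
Hunk 2: at line 7 remove [gkm,zwtt,vme] add [ahwmh,vpf,xgl] -> 14 lines: xfd lhe qvrn nllml yqhai yvbnk ecx pxa ahwmh vpf xgl onno fsh qze
Hunk 3: at line 7 remove [ahwmh] add [fqtn] -> 14 lines: xfd lhe qvrn nllml yqhai yvbnk ecx pxa fqtn vpf xgl onno fsh qze
Hunk 4: at line 2 remove [qvrn] add [iqm] -> 14 lines: xfd lhe iqm nllml yqhai yvbnk ecx pxa fqtn vpf xgl onno fsh qze
Hunk 5: at line 12 remove [fsh] add [vwtib,chzjo] -> 15 lines: xfd lhe iqm nllml yqhai yvbnk ecx pxa fqtn vpf xgl onno vwtib chzjo qze
Hunk 6: at line 8 remove [vpf,xgl,onno] add [qudk,jtbph,uxudl] -> 15 lines: xfd lhe iqm nllml yqhai yvbnk ecx pxa fqtn qudk jtbph uxudl vwtib chzjo qze
Hunk 7: at line 2 remove [nllml,yqhai] add [qdsn,lddud] -> 15 lines: xfd lhe iqm qdsn lddud yvbnk ecx pxa fqtn qudk jtbph uxudl vwtib chzjo qze
Final line 6: yvbnk

Answer: yvbnk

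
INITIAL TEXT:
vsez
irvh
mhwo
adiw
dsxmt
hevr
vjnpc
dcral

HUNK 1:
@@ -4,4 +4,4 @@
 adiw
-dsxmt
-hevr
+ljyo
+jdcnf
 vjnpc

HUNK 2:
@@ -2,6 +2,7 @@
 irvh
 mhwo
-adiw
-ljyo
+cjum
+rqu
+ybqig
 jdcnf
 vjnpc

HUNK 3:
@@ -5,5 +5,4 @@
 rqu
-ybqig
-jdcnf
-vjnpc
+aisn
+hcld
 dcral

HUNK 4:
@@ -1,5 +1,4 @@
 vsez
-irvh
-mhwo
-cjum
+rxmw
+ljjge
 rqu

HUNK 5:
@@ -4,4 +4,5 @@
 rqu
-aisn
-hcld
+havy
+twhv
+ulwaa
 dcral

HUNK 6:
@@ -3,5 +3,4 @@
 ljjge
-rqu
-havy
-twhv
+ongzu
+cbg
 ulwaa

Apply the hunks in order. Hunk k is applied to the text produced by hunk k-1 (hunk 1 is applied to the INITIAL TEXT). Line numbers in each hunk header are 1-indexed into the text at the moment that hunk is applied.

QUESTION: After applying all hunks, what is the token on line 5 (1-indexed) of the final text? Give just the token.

Answer: cbg

Derivation:
Hunk 1: at line 4 remove [dsxmt,hevr] add [ljyo,jdcnf] -> 8 lines: vsez irvh mhwo adiw ljyo jdcnf vjnpc dcral
Hunk 2: at line 2 remove [adiw,ljyo] add [cjum,rqu,ybqig] -> 9 lines: vsez irvh mhwo cjum rqu ybqig jdcnf vjnpc dcral
Hunk 3: at line 5 remove [ybqig,jdcnf,vjnpc] add [aisn,hcld] -> 8 lines: vsez irvh mhwo cjum rqu aisn hcld dcral
Hunk 4: at line 1 remove [irvh,mhwo,cjum] add [rxmw,ljjge] -> 7 lines: vsez rxmw ljjge rqu aisn hcld dcral
Hunk 5: at line 4 remove [aisn,hcld] add [havy,twhv,ulwaa] -> 8 lines: vsez rxmw ljjge rqu havy twhv ulwaa dcral
Hunk 6: at line 3 remove [rqu,havy,twhv] add [ongzu,cbg] -> 7 lines: vsez rxmw ljjge ongzu cbg ulwaa dcral
Final line 5: cbg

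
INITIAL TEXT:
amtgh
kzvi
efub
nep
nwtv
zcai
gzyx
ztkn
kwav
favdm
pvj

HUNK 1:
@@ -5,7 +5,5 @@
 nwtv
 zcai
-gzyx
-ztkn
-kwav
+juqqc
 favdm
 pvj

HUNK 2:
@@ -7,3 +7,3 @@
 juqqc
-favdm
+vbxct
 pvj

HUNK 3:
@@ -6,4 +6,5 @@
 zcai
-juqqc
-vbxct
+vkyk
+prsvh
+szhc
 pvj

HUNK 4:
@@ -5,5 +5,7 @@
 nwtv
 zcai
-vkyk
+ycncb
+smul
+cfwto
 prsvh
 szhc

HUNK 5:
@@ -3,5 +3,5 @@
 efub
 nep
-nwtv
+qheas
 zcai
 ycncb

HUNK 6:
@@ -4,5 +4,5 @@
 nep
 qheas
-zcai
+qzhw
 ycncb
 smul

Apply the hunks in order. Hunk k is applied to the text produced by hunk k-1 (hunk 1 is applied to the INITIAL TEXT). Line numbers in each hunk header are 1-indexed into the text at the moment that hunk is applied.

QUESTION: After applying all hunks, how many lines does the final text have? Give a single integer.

Answer: 12

Derivation:
Hunk 1: at line 5 remove [gzyx,ztkn,kwav] add [juqqc] -> 9 lines: amtgh kzvi efub nep nwtv zcai juqqc favdm pvj
Hunk 2: at line 7 remove [favdm] add [vbxct] -> 9 lines: amtgh kzvi efub nep nwtv zcai juqqc vbxct pvj
Hunk 3: at line 6 remove [juqqc,vbxct] add [vkyk,prsvh,szhc] -> 10 lines: amtgh kzvi efub nep nwtv zcai vkyk prsvh szhc pvj
Hunk 4: at line 5 remove [vkyk] add [ycncb,smul,cfwto] -> 12 lines: amtgh kzvi efub nep nwtv zcai ycncb smul cfwto prsvh szhc pvj
Hunk 5: at line 3 remove [nwtv] add [qheas] -> 12 lines: amtgh kzvi efub nep qheas zcai ycncb smul cfwto prsvh szhc pvj
Hunk 6: at line 4 remove [zcai] add [qzhw] -> 12 lines: amtgh kzvi efub nep qheas qzhw ycncb smul cfwto prsvh szhc pvj
Final line count: 12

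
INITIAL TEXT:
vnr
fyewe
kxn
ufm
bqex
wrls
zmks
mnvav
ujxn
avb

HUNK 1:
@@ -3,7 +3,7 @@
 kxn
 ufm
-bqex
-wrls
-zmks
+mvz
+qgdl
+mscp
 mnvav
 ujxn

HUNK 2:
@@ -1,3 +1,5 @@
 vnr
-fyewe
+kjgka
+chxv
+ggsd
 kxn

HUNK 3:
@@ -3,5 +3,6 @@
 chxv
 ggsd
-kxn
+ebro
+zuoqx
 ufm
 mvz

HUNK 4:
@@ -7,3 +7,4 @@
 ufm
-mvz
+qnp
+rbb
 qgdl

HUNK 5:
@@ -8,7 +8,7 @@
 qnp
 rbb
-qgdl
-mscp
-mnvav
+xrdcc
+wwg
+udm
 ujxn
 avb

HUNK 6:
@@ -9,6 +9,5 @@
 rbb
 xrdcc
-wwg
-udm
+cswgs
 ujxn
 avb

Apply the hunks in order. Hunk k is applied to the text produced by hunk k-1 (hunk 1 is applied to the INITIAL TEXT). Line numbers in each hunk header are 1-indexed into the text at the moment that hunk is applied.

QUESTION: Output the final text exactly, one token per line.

Answer: vnr
kjgka
chxv
ggsd
ebro
zuoqx
ufm
qnp
rbb
xrdcc
cswgs
ujxn
avb

Derivation:
Hunk 1: at line 3 remove [bqex,wrls,zmks] add [mvz,qgdl,mscp] -> 10 lines: vnr fyewe kxn ufm mvz qgdl mscp mnvav ujxn avb
Hunk 2: at line 1 remove [fyewe] add [kjgka,chxv,ggsd] -> 12 lines: vnr kjgka chxv ggsd kxn ufm mvz qgdl mscp mnvav ujxn avb
Hunk 3: at line 3 remove [kxn] add [ebro,zuoqx] -> 13 lines: vnr kjgka chxv ggsd ebro zuoqx ufm mvz qgdl mscp mnvav ujxn avb
Hunk 4: at line 7 remove [mvz] add [qnp,rbb] -> 14 lines: vnr kjgka chxv ggsd ebro zuoqx ufm qnp rbb qgdl mscp mnvav ujxn avb
Hunk 5: at line 8 remove [qgdl,mscp,mnvav] add [xrdcc,wwg,udm] -> 14 lines: vnr kjgka chxv ggsd ebro zuoqx ufm qnp rbb xrdcc wwg udm ujxn avb
Hunk 6: at line 9 remove [wwg,udm] add [cswgs] -> 13 lines: vnr kjgka chxv ggsd ebro zuoqx ufm qnp rbb xrdcc cswgs ujxn avb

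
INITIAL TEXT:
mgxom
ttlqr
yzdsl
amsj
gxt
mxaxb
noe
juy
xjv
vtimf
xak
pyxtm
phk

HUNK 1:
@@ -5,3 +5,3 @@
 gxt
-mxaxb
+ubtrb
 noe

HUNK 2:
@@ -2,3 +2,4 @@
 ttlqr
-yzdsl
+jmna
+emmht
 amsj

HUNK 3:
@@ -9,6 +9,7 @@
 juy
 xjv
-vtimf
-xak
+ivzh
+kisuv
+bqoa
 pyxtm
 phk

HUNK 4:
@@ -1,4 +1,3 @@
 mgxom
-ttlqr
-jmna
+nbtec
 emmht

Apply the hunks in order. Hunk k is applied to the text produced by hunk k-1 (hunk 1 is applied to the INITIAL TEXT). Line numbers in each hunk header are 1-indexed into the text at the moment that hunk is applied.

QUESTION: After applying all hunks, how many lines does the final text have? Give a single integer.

Hunk 1: at line 5 remove [mxaxb] add [ubtrb] -> 13 lines: mgxom ttlqr yzdsl amsj gxt ubtrb noe juy xjv vtimf xak pyxtm phk
Hunk 2: at line 2 remove [yzdsl] add [jmna,emmht] -> 14 lines: mgxom ttlqr jmna emmht amsj gxt ubtrb noe juy xjv vtimf xak pyxtm phk
Hunk 3: at line 9 remove [vtimf,xak] add [ivzh,kisuv,bqoa] -> 15 lines: mgxom ttlqr jmna emmht amsj gxt ubtrb noe juy xjv ivzh kisuv bqoa pyxtm phk
Hunk 4: at line 1 remove [ttlqr,jmna] add [nbtec] -> 14 lines: mgxom nbtec emmht amsj gxt ubtrb noe juy xjv ivzh kisuv bqoa pyxtm phk
Final line count: 14

Answer: 14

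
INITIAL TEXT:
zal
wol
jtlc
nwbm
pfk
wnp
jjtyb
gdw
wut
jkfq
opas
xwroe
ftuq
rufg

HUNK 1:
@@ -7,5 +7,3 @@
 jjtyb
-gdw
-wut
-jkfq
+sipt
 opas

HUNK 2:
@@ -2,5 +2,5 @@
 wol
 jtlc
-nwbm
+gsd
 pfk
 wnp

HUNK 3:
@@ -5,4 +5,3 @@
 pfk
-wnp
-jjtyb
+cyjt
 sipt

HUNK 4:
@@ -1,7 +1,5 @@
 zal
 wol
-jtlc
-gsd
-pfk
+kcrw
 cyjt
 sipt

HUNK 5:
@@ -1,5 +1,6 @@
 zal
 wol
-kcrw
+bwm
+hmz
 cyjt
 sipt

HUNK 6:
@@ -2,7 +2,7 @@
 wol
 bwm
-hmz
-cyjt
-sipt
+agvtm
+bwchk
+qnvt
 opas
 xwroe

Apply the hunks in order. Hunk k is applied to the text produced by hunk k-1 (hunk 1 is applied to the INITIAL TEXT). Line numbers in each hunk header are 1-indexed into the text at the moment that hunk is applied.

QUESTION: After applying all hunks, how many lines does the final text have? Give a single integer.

Answer: 10

Derivation:
Hunk 1: at line 7 remove [gdw,wut,jkfq] add [sipt] -> 12 lines: zal wol jtlc nwbm pfk wnp jjtyb sipt opas xwroe ftuq rufg
Hunk 2: at line 2 remove [nwbm] add [gsd] -> 12 lines: zal wol jtlc gsd pfk wnp jjtyb sipt opas xwroe ftuq rufg
Hunk 3: at line 5 remove [wnp,jjtyb] add [cyjt] -> 11 lines: zal wol jtlc gsd pfk cyjt sipt opas xwroe ftuq rufg
Hunk 4: at line 1 remove [jtlc,gsd,pfk] add [kcrw] -> 9 lines: zal wol kcrw cyjt sipt opas xwroe ftuq rufg
Hunk 5: at line 1 remove [kcrw] add [bwm,hmz] -> 10 lines: zal wol bwm hmz cyjt sipt opas xwroe ftuq rufg
Hunk 6: at line 2 remove [hmz,cyjt,sipt] add [agvtm,bwchk,qnvt] -> 10 lines: zal wol bwm agvtm bwchk qnvt opas xwroe ftuq rufg
Final line count: 10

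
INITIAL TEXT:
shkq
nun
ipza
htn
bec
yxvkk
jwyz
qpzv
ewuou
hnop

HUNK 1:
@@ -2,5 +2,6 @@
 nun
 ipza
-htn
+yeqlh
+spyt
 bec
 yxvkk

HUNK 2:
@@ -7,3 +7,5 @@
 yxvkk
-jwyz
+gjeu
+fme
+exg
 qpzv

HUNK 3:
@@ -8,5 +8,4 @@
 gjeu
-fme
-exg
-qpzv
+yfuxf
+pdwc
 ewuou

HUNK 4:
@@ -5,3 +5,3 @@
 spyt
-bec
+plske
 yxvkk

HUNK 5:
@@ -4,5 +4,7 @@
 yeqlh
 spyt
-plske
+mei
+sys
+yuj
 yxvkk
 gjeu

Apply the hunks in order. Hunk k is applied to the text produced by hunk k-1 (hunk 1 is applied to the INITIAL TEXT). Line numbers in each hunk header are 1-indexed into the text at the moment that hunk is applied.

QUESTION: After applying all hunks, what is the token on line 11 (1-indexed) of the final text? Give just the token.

Hunk 1: at line 2 remove [htn] add [yeqlh,spyt] -> 11 lines: shkq nun ipza yeqlh spyt bec yxvkk jwyz qpzv ewuou hnop
Hunk 2: at line 7 remove [jwyz] add [gjeu,fme,exg] -> 13 lines: shkq nun ipza yeqlh spyt bec yxvkk gjeu fme exg qpzv ewuou hnop
Hunk 3: at line 8 remove [fme,exg,qpzv] add [yfuxf,pdwc] -> 12 lines: shkq nun ipza yeqlh spyt bec yxvkk gjeu yfuxf pdwc ewuou hnop
Hunk 4: at line 5 remove [bec] add [plske] -> 12 lines: shkq nun ipza yeqlh spyt plske yxvkk gjeu yfuxf pdwc ewuou hnop
Hunk 5: at line 4 remove [plske] add [mei,sys,yuj] -> 14 lines: shkq nun ipza yeqlh spyt mei sys yuj yxvkk gjeu yfuxf pdwc ewuou hnop
Final line 11: yfuxf

Answer: yfuxf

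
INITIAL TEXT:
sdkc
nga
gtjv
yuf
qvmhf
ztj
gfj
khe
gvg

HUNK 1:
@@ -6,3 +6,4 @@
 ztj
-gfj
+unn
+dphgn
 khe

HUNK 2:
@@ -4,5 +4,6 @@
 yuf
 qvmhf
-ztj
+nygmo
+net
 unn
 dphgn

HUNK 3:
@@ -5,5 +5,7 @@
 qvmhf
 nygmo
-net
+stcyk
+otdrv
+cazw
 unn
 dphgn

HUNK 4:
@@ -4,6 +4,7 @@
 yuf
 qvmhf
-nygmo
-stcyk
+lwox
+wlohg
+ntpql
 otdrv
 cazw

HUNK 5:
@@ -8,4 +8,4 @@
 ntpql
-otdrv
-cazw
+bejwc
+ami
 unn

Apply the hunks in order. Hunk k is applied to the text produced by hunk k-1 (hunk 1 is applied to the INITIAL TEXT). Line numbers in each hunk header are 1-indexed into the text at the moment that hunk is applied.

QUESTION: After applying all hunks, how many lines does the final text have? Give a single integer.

Answer: 14

Derivation:
Hunk 1: at line 6 remove [gfj] add [unn,dphgn] -> 10 lines: sdkc nga gtjv yuf qvmhf ztj unn dphgn khe gvg
Hunk 2: at line 4 remove [ztj] add [nygmo,net] -> 11 lines: sdkc nga gtjv yuf qvmhf nygmo net unn dphgn khe gvg
Hunk 3: at line 5 remove [net] add [stcyk,otdrv,cazw] -> 13 lines: sdkc nga gtjv yuf qvmhf nygmo stcyk otdrv cazw unn dphgn khe gvg
Hunk 4: at line 4 remove [nygmo,stcyk] add [lwox,wlohg,ntpql] -> 14 lines: sdkc nga gtjv yuf qvmhf lwox wlohg ntpql otdrv cazw unn dphgn khe gvg
Hunk 5: at line 8 remove [otdrv,cazw] add [bejwc,ami] -> 14 lines: sdkc nga gtjv yuf qvmhf lwox wlohg ntpql bejwc ami unn dphgn khe gvg
Final line count: 14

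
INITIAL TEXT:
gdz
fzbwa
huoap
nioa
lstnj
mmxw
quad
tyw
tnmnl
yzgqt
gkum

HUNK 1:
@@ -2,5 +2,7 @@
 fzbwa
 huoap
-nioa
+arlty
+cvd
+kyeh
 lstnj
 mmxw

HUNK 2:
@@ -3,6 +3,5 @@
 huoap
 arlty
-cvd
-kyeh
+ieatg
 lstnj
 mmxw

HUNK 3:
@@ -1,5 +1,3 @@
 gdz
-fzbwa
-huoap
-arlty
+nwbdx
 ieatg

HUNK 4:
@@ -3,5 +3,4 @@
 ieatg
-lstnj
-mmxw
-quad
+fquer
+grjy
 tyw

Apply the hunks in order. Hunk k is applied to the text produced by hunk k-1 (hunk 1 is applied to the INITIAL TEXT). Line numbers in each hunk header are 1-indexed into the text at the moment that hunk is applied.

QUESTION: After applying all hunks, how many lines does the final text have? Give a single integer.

Answer: 9

Derivation:
Hunk 1: at line 2 remove [nioa] add [arlty,cvd,kyeh] -> 13 lines: gdz fzbwa huoap arlty cvd kyeh lstnj mmxw quad tyw tnmnl yzgqt gkum
Hunk 2: at line 3 remove [cvd,kyeh] add [ieatg] -> 12 lines: gdz fzbwa huoap arlty ieatg lstnj mmxw quad tyw tnmnl yzgqt gkum
Hunk 3: at line 1 remove [fzbwa,huoap,arlty] add [nwbdx] -> 10 lines: gdz nwbdx ieatg lstnj mmxw quad tyw tnmnl yzgqt gkum
Hunk 4: at line 3 remove [lstnj,mmxw,quad] add [fquer,grjy] -> 9 lines: gdz nwbdx ieatg fquer grjy tyw tnmnl yzgqt gkum
Final line count: 9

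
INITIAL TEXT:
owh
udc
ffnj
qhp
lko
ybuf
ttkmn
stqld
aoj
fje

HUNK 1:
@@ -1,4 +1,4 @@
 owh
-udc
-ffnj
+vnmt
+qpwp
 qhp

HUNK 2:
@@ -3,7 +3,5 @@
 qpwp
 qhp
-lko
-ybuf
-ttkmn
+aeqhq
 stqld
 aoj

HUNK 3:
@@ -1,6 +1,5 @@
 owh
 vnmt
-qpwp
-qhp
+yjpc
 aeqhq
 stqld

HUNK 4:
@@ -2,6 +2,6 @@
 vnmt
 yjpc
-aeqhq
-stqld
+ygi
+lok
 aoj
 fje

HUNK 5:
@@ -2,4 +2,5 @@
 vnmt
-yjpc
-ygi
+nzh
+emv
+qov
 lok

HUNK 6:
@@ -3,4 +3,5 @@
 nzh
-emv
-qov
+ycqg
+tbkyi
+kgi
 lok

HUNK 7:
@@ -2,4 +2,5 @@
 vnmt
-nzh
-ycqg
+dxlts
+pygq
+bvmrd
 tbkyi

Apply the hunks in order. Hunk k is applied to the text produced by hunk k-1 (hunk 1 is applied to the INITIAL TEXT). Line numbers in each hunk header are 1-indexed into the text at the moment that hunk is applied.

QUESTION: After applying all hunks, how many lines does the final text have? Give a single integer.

Answer: 10

Derivation:
Hunk 1: at line 1 remove [udc,ffnj] add [vnmt,qpwp] -> 10 lines: owh vnmt qpwp qhp lko ybuf ttkmn stqld aoj fje
Hunk 2: at line 3 remove [lko,ybuf,ttkmn] add [aeqhq] -> 8 lines: owh vnmt qpwp qhp aeqhq stqld aoj fje
Hunk 3: at line 1 remove [qpwp,qhp] add [yjpc] -> 7 lines: owh vnmt yjpc aeqhq stqld aoj fje
Hunk 4: at line 2 remove [aeqhq,stqld] add [ygi,lok] -> 7 lines: owh vnmt yjpc ygi lok aoj fje
Hunk 5: at line 2 remove [yjpc,ygi] add [nzh,emv,qov] -> 8 lines: owh vnmt nzh emv qov lok aoj fje
Hunk 6: at line 3 remove [emv,qov] add [ycqg,tbkyi,kgi] -> 9 lines: owh vnmt nzh ycqg tbkyi kgi lok aoj fje
Hunk 7: at line 2 remove [nzh,ycqg] add [dxlts,pygq,bvmrd] -> 10 lines: owh vnmt dxlts pygq bvmrd tbkyi kgi lok aoj fje
Final line count: 10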